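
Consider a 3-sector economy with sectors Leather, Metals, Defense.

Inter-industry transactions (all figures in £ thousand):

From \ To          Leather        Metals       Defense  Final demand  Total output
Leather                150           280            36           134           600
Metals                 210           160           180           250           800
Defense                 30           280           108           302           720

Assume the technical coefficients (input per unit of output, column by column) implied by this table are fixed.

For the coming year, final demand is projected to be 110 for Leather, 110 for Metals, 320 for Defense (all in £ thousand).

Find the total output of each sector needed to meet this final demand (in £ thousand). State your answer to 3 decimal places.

x_1 = 429.062, x_2 = 517.315, x_3 = 614.722

Technical coefficients a_ij = z_ij / X_j:
  a_11 = 150/600 = 0.25, a_21 = 210/600 = 0.35, a_31 = 30/600 = 0.05
  a_12 = 280/800 = 0.35, a_22 = 160/800 = 0.20, a_32 = 280/800 = 0.35
  a_13 = 36/720 = 0.05, a_23 = 180/720 = 0.25, a_33 = 108/720 = 0.15
I − A =
  [   0.75    -0.35    -0.05]
  [  -0.35     0.80    -0.25]
  [  -0.05    -0.35     0.85]
Cofactors of I−A, C_ij = (−1)^(i+j)·(minor ij) (rows/columns in the sector order above):
  C_11 = (0.80)(0.85) − (-0.25)(-0.35) = 0.5925
  C_12 = −[(-0.35)(0.85) − (-0.25)(-0.05)] = 0.3100
  C_13 = (-0.35)(-0.35) − (0.80)(-0.05) = 0.1625
  C_21 = −[(-0.35)(0.85) − (-0.05)(-0.35)] = 0.3150
  C_22 = (0.75)(0.85) − (-0.05)(-0.05) = 0.6350
  C_23 = −[(0.75)(-0.35) − (-0.35)(-0.05)] = 0.2800
  C_31 = (-0.35)(-0.25) − (-0.05)(0.80) = 0.1275
  C_32 = −[(0.75)(-0.25) − (-0.05)(-0.35)] = 0.2050
  C_33 = (0.75)(0.80) − (-0.35)(-0.35) = 0.4775
det(I−A) = Σ_j (I−A)_1j·C_1j = (0.75)(0.5925) + (-0.35)(0.3100) + (-0.05)(0.1625) = 0.32775
adj(I−A) = Cᵀ =
  [ 0.5925   0.3150   0.1275]
  [ 0.3100   0.6350   0.2050]
  [ 0.1625   0.2800   0.4775]
(I − A)⁻¹ = adj(I−A) / det(I−A) ≈
  [   1.8078     0.9611     0.3890]
  [   0.9458     1.9375     0.6255]
  [   0.4958     0.8543     1.4569]
x = (I − A)⁻¹ d = adj(I−A)·d / det(I−A), with det(I−A) = 0.32775:
  x_1 = (0.5925·110 + 0.3150·110 + 0.1275·320) / 0.32775 = 140.625 / 0.32775 ≈ 429.062
  x_2 = (0.3100·110 + 0.6350·110 + 0.2050·320) / 0.32775 = 169.55 / 0.32775 ≈ 517.315
  x_3 = (0.1625·110 + 0.2800·110 + 0.4775·320) / 0.32775 = 201.475 / 0.32775 ≈ 614.722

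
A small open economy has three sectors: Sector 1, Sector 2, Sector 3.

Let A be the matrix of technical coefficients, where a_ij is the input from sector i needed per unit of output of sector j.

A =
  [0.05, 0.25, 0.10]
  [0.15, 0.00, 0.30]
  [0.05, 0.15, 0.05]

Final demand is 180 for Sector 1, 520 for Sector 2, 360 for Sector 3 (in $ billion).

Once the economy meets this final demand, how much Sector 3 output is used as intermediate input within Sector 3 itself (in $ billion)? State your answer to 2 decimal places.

z_33 = 25.96

I − A =
  [   0.95    -0.25    -0.10]
  [  -0.15     1.00    -0.30]
  [  -0.05    -0.15     0.95]
Cofactors of I−A, C_ij = (−1)^(i+j)·(minor ij) (rows/columns in the sector order above):
  C_11 = (1.00)(0.95) − (-0.30)(-0.15) = 0.9050
  C_12 = −[(-0.15)(0.95) − (-0.30)(-0.05)] = 0.1575
  C_13 = (-0.15)(-0.15) − (1.00)(-0.05) = 0.0725
  C_21 = −[(-0.25)(0.95) − (-0.10)(-0.15)] = 0.2525
  C_22 = (0.95)(0.95) − (-0.10)(-0.05) = 0.8975
  C_23 = −[(0.95)(-0.15) − (-0.25)(-0.05)] = 0.1550
  C_31 = (-0.25)(-0.30) − (-0.10)(1.00) = 0.1750
  C_32 = −[(0.95)(-0.30) − (-0.10)(-0.15)] = 0.3000
  C_33 = (0.95)(1.00) − (-0.25)(-0.15) = 0.9125
det(I−A) = Σ_j (I−A)_1j·C_1j = (0.95)(0.9050) + (-0.25)(0.1575) + (-0.10)(0.0725) = 0.813125
adj(I−A) = Cᵀ =
  [ 0.9050   0.2525   0.1750]
  [ 0.1575   0.8975   0.3000]
  [ 0.0725   0.1550   0.9125]
(I − A)⁻¹ = adj(I−A) / det(I−A) ≈
  [   1.1130     0.3105     0.2152]
  [   0.1937     1.1038     0.3689]
  [   0.0892     0.1906     1.1222]
First solve x = (I − A)⁻¹ d = adj(I−A)·d / det(I−A); in particular x_3 = (0.0725·180 + 0.1550·520 + 0.9125·360) / 0.813125 = 422.15 / 0.813125 ≈ 519.1699.
Intermediate flow from 3 to 3: z_33 = a_33 · x_3 = 0.05 × 422.15 / 0.813125 = 21.1075 / 0.813125 ≈ 25.96.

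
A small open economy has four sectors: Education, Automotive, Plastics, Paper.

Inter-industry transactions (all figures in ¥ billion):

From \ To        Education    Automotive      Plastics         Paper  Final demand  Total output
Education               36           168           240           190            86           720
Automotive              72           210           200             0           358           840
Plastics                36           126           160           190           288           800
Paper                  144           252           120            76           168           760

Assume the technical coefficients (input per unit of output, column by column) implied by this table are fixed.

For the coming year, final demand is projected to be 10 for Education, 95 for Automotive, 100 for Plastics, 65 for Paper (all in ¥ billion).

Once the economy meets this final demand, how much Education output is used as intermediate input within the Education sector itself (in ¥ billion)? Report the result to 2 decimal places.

Technical coefficients a_ij = z_ij / X_j:
  a_11 = 36/720 = 0.05, a_21 = 72/720 = 0.10, a_31 = 36/720 = 0.05, a_41 = 144/720 = 0.20
  a_12 = 168/840 = 0.20, a_22 = 210/840 = 0.25, a_32 = 126/840 = 0.15, a_42 = 252/840 = 0.30
  a_13 = 240/800 = 0.30, a_23 = 200/800 = 0.25, a_33 = 160/800 = 0.20, a_43 = 120/800 = 0.15
  a_14 = 190/760 = 0.25, a_24 = 0/760 = 0.00, a_34 = 190/760 = 0.25, a_44 = 76/760 = 0.10
I − A =
  [   0.95    -0.20    -0.30    -0.25]
  [  -0.10     0.75    -0.25     0.00]
  [  -0.05    -0.15     0.80    -0.25]
  [  -0.20    -0.30    -0.15     0.90]
Compute the cofactors C_ij = (−1)^(i+j)·(3×3 minor ij) of I−A; the adjugate is their transpose:
adj(I−A) = Cᵀ =
  [ 0.459375   0.265125   0.294375   0.209375]
  [ 0.092000   0.578000   0.232000   0.090000]
  [ 0.092250   0.214750   0.578250   0.186250]
  [ 0.148125   0.287375   0.239125   0.500125]
det(I−A) = Σ_j (I−A)_1j·C_1j = (0.95)(0.459375) + (-0.20)(0.092000) + (-0.30)(0.092250) + (-0.25)(0.148125) = 0.3533
(I − A)⁻¹ = adj(I−A) / det(I−A) ≈
  [   1.3002     0.7504     0.8332     0.5926]
  [   0.2604     1.6360     0.6567     0.2547]
  [   0.2611     0.6078     1.6367     0.5272]
  [   0.4193     0.8134     0.6768     1.4156]
First solve x = (I − A)⁻¹ d = adj(I−A)·d / det(I−A); in particular x_1 = (0.459375·10 + 0.265125·95 + 0.294375·100 + 0.209375·65) / 0.3533 = 72.8275 / 0.3533 ≈ 206.1350.
Intermediate flow from 1 to 1: z_11 = a_11 · x_1 = 0.05 × 72.8275 / 0.3533 = 3.641375 / 0.3533 ≈ 10.31.

z_11 = 10.31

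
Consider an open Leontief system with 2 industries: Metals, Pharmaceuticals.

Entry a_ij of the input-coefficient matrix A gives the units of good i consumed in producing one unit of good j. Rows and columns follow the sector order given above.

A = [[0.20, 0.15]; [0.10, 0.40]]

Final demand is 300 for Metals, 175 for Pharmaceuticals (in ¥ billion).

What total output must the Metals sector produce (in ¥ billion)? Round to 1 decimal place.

x_1 = 443.5

I − A =
  [   0.80    -0.15]
  [  -0.10     0.60]
det(I−A) = (0.80)(0.60) − (-0.15)(-0.10) = 0.4650
adj(I−A) = [[0.60, 0.15], [0.10, 0.80]]
(I − A)⁻¹ = adj(I−A) / det(I−A) ≈
  [   1.2903     0.3226]
  [   0.2151     1.7204]
x = (I − A)⁻¹ d = adj(I−A)·d / det(I−A), with det(I−A) = 0.4650:
  x_1 = (0.60·300 + 0.15·175) / 0.4650 = 206.25 / 0.4650 ≈ 443.5
  x_2 = (0.10·300 + 0.80·175) / 0.4650 = 170.00 / 0.4650 ≈ 365.6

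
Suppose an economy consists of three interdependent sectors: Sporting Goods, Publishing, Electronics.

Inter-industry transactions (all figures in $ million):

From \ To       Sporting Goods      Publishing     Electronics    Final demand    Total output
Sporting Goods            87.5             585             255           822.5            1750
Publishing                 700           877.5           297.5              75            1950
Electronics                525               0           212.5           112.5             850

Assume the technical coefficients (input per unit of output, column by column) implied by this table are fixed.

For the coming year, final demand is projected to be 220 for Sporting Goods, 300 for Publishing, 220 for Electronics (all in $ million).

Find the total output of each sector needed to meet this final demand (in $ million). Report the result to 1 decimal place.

x_S = 985.4, x_P = 1699.6, x_E = 687.5

Technical coefficients a_ij = z_ij / X_j:
  a_SS = 87.5/1750 = 0.05, a_PS = 700/1750 = 0.40, a_ES = 525/1750 = 0.30
  a_SP = 585/1950 = 0.30, a_PP = 877.5/1950 = 0.45, a_EP = 0/1950 = 0.00
  a_SE = 255/850 = 0.30, a_PE = 297.5/850 = 0.35, a_EE = 212.5/850 = 0.25
I − A =
  [   0.95    -0.30    -0.30]
  [  -0.40     0.55    -0.35]
  [  -0.30     0.00     0.75]
Cofactors of I−A, C_ij = (−1)^(i+j)·(minor ij) (rows/columns in the sector order above):
  C_11 = (0.55)(0.75) − (-0.35)(0.00) = 0.4125
  C_12 = −[(-0.40)(0.75) − (-0.35)(-0.30)] = 0.4050
  C_13 = (-0.40)(0.00) − (0.55)(-0.30) = 0.1650
  C_21 = −[(-0.30)(0.75) − (-0.30)(0.00)] = 0.2250
  C_22 = (0.95)(0.75) − (-0.30)(-0.30) = 0.6225
  C_23 = −[(0.95)(0.00) − (-0.30)(-0.30)] = 0.0900
  C_31 = (-0.30)(-0.35) − (-0.30)(0.55) = 0.2700
  C_32 = −[(0.95)(-0.35) − (-0.30)(-0.40)] = 0.4525
  C_33 = (0.95)(0.55) − (-0.30)(-0.40) = 0.4025
det(I−A) = Σ_j (I−A)_1j·C_1j = (0.95)(0.4125) + (-0.30)(0.4050) + (-0.30)(0.1650) = 0.220875
adj(I−A) = Cᵀ =
  [ 0.4125   0.2250   0.2700]
  [ 0.4050   0.6225   0.4525]
  [ 0.1650   0.0900   0.4025]
(I − A)⁻¹ = adj(I−A) / det(I−A) ≈
  [   1.8676     1.0187     1.2224]
  [   1.8336     2.8183     2.0487]
  [   0.7470     0.4075     1.8223]
x = (I − A)⁻¹ d = adj(I−A)·d / det(I−A), with det(I−A) = 0.220875:
  x_S = (0.4125·220 + 0.2250·300 + 0.2700·220) / 0.220875 = 217.65 / 0.220875 ≈ 985.4
  x_P = (0.4050·220 + 0.6225·300 + 0.4525·220) / 0.220875 = 375.40 / 0.220875 ≈ 1699.6
  x_E = (0.1650·220 + 0.0900·300 + 0.4025·220) / 0.220875 = 151.85 / 0.220875 ≈ 687.5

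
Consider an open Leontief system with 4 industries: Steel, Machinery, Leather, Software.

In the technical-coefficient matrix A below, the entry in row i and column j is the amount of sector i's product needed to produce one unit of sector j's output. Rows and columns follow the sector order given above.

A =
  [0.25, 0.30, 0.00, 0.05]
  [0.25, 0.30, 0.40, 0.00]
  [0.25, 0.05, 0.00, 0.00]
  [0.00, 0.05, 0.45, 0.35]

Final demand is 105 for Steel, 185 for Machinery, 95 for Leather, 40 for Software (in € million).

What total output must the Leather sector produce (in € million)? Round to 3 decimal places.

I − A =
  [   0.75    -0.30     0.00    -0.05]
  [  -0.25     0.70    -0.40     0.00]
  [  -0.25    -0.05     1.00     0.00]
  [   0.00    -0.05    -0.45     0.65]
Compute the cofactors C_ij = (−1)^(i+j)·(3×3 minor ij) of I−A; the adjugate is their transpose:
adj(I−A) = Cᵀ =
  [ 0.442000   0.198625   0.094750   0.034000]
  [ 0.227500   0.481875   0.200625   0.017500]
  [ 0.121875   0.073750   0.291875   0.009375]
  [ 0.101875   0.088125   0.217500   0.405000]
det(I−A) = Σ_j (I−A)_1j·C_1j = (0.75)(0.442000) + (-0.30)(0.227500) + (0.00)(0.121875) + (-0.05)(0.101875) = 0.25815625
(I − A)⁻¹ = adj(I−A) / det(I−A) ≈
  [   1.7121     0.7694     0.3670     0.1317]
  [   0.8812     1.8666     0.7771     0.0678]
  [   0.4721     0.2857     1.1306     0.0363]
  [   0.3946     0.3414     0.8425     1.5688]
x = (I − A)⁻¹ d = adj(I−A)·d / det(I−A), with det(I−A) = 0.25815625:
  x_1 = (0.442000·105 + 0.198625·185 + 0.094750·95 + 0.034000·40) / 0.25815625 = 93.516875 / 0.25815625 ≈ 362.249
  x_2 = (0.227500·105 + 0.481875·185 + 0.200625·95 + 0.017500·40) / 0.25815625 = 132.79375 / 0.25815625 ≈ 514.393
  x_3 = (0.121875·105 + 0.073750·185 + 0.291875·95 + 0.009375·40) / 0.25815625 = 54.54375 / 0.25815625 ≈ 211.282
  x_4 = (0.101875·105 + 0.088125·185 + 0.217500·95 + 0.405000·40) / 0.25815625 = 63.8625 / 0.25815625 ≈ 247.379

x_3 = 211.282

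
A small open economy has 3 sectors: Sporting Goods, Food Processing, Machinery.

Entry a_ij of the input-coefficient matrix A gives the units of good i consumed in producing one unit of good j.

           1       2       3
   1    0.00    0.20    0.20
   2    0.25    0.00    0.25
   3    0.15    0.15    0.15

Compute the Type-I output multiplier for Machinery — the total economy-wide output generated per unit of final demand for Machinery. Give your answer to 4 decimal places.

m_3 = 2.0690

I − A =
  [   1.00    -0.20    -0.20]
  [  -0.25     1.00    -0.25]
  [  -0.15    -0.15     0.85]
Cofactors of I−A, C_ij = (−1)^(i+j)·(minor ij) (rows/columns in the sector order above):
  C_11 = (1.00)(0.85) − (-0.25)(-0.15) = 0.8125
  C_12 = −[(-0.25)(0.85) − (-0.25)(-0.15)] = 0.2500
  C_13 = (-0.25)(-0.15) − (1.00)(-0.15) = 0.1875
  C_21 = −[(-0.20)(0.85) − (-0.20)(-0.15)] = 0.2000
  C_22 = (1.00)(0.85) − (-0.20)(-0.15) = 0.8200
  C_23 = −[(1.00)(-0.15) − (-0.20)(-0.15)] = 0.1800
  C_31 = (-0.20)(-0.25) − (-0.20)(1.00) = 0.2500
  C_32 = −[(1.00)(-0.25) − (-0.20)(-0.25)] = 0.3000
  C_33 = (1.00)(1.00) − (-0.20)(-0.25) = 0.9500
det(I−A) = Σ_j (I−A)_1j·C_1j = (1.00)(0.8125) + (-0.20)(0.2500) + (-0.20)(0.1875) = 0.7250
adj(I−A) = Cᵀ =
  [ 0.8125   0.2000   0.2500]
  [ 0.2500   0.8200   0.3000]
  [ 0.1875   0.1800   0.9500]
(I − A)⁻¹ = adj(I−A) / det(I−A) ≈
  [   1.12069     0.27586     0.34483]
  [   0.34483     1.13103     0.41379]
  [   0.25862     0.24828     1.31034]
The output multiplier for sector j is the column-j sum of the Leontief inverse (I − A)⁻¹ = adj(I−A) / det(I−A).
Column 3 of adj(I−A): (0.2500, 0.3000, 0.9500); det(I−A) = 0.7250.
m_3 = (0.2500 + 0.3000 + 0.9500) / 0.7250 = 1.50 / 0.7250 ≈ 2.0690.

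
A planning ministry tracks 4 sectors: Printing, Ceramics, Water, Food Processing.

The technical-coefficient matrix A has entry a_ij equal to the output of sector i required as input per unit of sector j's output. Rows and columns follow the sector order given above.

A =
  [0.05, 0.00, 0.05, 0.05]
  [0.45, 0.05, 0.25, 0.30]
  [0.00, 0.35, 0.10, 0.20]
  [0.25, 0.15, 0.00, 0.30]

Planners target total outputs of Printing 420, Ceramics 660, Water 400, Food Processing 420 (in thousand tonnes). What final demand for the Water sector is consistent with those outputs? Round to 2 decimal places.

d_3 = 45.00

I − A =
  [   0.95     0.00    -0.05    -0.05]
  [  -0.45     0.95    -0.25    -0.30]
  [   0.00    -0.35     0.90    -0.20]
  [  -0.25    -0.15     0.00     0.70]
d = (I − A) x:
  d_1 = (+0.95)·420 + (+0.00)·660 + (-0.05)·400 + (-0.05)·420 = 358.00
  d_2 = (-0.45)·420 + (+0.95)·660 + (-0.25)·400 + (-0.30)·420 = 212.00
  d_3 = (+0.00)·420 + (-0.35)·660 + (+0.90)·400 + (-0.20)·420 = 45.00
  d_4 = (-0.25)·420 + (-0.15)·660 + (+0.00)·400 + (+0.70)·420 = 90.00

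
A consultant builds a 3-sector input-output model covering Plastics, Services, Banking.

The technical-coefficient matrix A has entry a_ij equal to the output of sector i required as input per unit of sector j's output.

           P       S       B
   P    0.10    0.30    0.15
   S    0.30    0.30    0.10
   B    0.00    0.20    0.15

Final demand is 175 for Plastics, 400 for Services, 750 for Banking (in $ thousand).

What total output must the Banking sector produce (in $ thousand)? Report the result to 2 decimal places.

I − A =
  [   0.90    -0.30    -0.15]
  [  -0.30     0.70    -0.10]
  [   0.00    -0.20     0.85]
Cofactors of I−A, C_ij = (−1)^(i+j)·(minor ij) (rows/columns in the sector order above):
  C_11 = (0.70)(0.85) − (-0.10)(-0.20) = 0.5750
  C_12 = −[(-0.30)(0.85) − (-0.10)(0.00)] = 0.2550
  C_13 = (-0.30)(-0.20) − (0.70)(0.00) = 0.0600
  C_21 = −[(-0.30)(0.85) − (-0.15)(-0.20)] = 0.2850
  C_22 = (0.90)(0.85) − (-0.15)(0.00) = 0.7650
  C_23 = −[(0.90)(-0.20) − (-0.30)(0.00)] = 0.1800
  C_31 = (-0.30)(-0.10) − (-0.15)(0.70) = 0.1350
  C_32 = −[(0.90)(-0.10) − (-0.15)(-0.30)] = 0.1350
  C_33 = (0.90)(0.70) − (-0.30)(-0.30) = 0.5400
det(I−A) = Σ_j (I−A)_1j·C_1j = (0.90)(0.5750) + (-0.30)(0.2550) + (-0.15)(0.0600) = 0.4320
adj(I−A) = Cᵀ =
  [ 0.5750   0.2850   0.1350]
  [ 0.2550   0.7650   0.1350]
  [ 0.0600   0.1800   0.5400]
(I − A)⁻¹ = adj(I−A) / det(I−A) ≈
  [   1.3310     0.6597     0.3125]
  [   0.5903     1.7708     0.3125]
  [   0.1389     0.4167     1.2500]
x = (I − A)⁻¹ d = adj(I−A)·d / det(I−A), with det(I−A) = 0.4320:
  x_P = (0.5750·175 + 0.2850·400 + 0.1350·750) / 0.4320 = 315.875 / 0.4320 ≈ 731.19
  x_S = (0.2550·175 + 0.7650·400 + 0.1350·750) / 0.4320 = 451.875 / 0.4320 ≈ 1046.01
  x_B = (0.0600·175 + 0.1800·400 + 0.5400·750) / 0.4320 = 487.50 / 0.4320 ≈ 1128.47

x_B = 1128.47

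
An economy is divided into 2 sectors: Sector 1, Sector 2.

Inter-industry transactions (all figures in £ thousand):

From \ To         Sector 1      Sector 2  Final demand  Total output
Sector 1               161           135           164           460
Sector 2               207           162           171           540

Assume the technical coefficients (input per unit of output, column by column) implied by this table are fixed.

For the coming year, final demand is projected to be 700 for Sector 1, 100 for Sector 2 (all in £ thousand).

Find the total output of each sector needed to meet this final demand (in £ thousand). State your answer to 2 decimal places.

x_1 = 1503.65, x_2 = 1109.49

Technical coefficients a_ij = z_ij / X_j:
  a_11 = 161/460 = 0.35, a_21 = 207/460 = 0.45
  a_12 = 135/540 = 0.25, a_22 = 162/540 = 0.30
I − A =
  [   0.65    -0.25]
  [  -0.45     0.70]
det(I−A) = (0.65)(0.70) − (-0.25)(-0.45) = 0.3425
adj(I−A) = [[0.70, 0.25], [0.45, 0.65]]
(I − A)⁻¹ = adj(I−A) / det(I−A) ≈
  [   2.0438     0.7299]
  [   1.3139     1.8978]
x = (I − A)⁻¹ d = adj(I−A)·d / det(I−A), with det(I−A) = 0.3425:
  x_1 = (0.70·700 + 0.25·100) / 0.3425 = 515.00 / 0.3425 ≈ 1503.65
  x_2 = (0.45·700 + 0.65·100) / 0.3425 = 380.00 / 0.3425 ≈ 1109.49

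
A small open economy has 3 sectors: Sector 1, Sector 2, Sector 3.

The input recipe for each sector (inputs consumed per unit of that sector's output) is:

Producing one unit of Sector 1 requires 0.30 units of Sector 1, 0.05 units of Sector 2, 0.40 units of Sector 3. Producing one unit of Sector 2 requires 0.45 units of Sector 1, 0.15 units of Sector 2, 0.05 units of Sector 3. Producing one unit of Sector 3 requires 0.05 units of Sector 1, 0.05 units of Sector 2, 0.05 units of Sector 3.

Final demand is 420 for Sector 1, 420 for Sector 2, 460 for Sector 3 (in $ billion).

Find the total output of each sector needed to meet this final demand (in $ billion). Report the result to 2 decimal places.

I − A =
  [   0.70    -0.45    -0.05]
  [  -0.05     0.85    -0.05]
  [  -0.40    -0.05     0.95]
Cofactors of I−A, C_ij = (−1)^(i+j)·(minor ij) (rows/columns in the sector order above):
  C_11 = (0.85)(0.95) − (-0.05)(-0.05) = 0.8050
  C_12 = −[(-0.05)(0.95) − (-0.05)(-0.40)] = 0.0675
  C_13 = (-0.05)(-0.05) − (0.85)(-0.40) = 0.3425
  C_21 = −[(-0.45)(0.95) − (-0.05)(-0.05)] = 0.4300
  C_22 = (0.70)(0.95) − (-0.05)(-0.40) = 0.6450
  C_23 = −[(0.70)(-0.05) − (-0.45)(-0.40)] = 0.2150
  C_31 = (-0.45)(-0.05) − (-0.05)(0.85) = 0.0650
  C_32 = −[(0.70)(-0.05) − (-0.05)(-0.05)] = 0.0375
  C_33 = (0.70)(0.85) − (-0.45)(-0.05) = 0.5725
det(I−A) = Σ_j (I−A)_1j·C_1j = (0.70)(0.8050) + (-0.45)(0.0675) + (-0.05)(0.3425) = 0.5160
adj(I−A) = Cᵀ =
  [ 0.8050   0.4300   0.0650]
  [ 0.0675   0.6450   0.0375]
  [ 0.3425   0.2150   0.5725]
(I − A)⁻¹ = adj(I−A) / det(I−A) ≈
  [   1.5601     0.8333     0.1260]
  [   0.1308     1.2500     0.0727]
  [   0.6638     0.4167     1.1095]
x = (I − A)⁻¹ d = adj(I−A)·d / det(I−A), with det(I−A) = 0.5160:
  x_1 = (0.8050·420 + 0.4300·420 + 0.0650·460) / 0.5160 = 548.60 / 0.5160 ≈ 1063.18
  x_2 = (0.0675·420 + 0.6450·420 + 0.0375·460) / 0.5160 = 316.50 / 0.5160 ≈ 613.37
  x_3 = (0.3425·420 + 0.2150·420 + 0.5725·460) / 0.5160 = 497.50 / 0.5160 ≈ 964.15

x_1 = 1063.18, x_2 = 613.37, x_3 = 964.15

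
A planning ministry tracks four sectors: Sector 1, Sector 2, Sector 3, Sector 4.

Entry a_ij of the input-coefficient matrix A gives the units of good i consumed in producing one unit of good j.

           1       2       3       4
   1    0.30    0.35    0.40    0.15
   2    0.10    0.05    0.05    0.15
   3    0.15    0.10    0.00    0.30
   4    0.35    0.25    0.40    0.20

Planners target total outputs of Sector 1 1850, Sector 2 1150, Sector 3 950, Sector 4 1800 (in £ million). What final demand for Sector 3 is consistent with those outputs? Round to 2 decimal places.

d_3 = 17.50

I − A =
  [   0.70    -0.35    -0.40    -0.15]
  [  -0.10     0.95    -0.05    -0.15]
  [  -0.15    -0.10     1.00    -0.30]
  [  -0.35    -0.25    -0.40     0.80]
d = (I − A) x:
  d_1 = (+0.70)·1850 + (-0.35)·1150 + (-0.40)·950 + (-0.15)·1800 = 242.50
  d_2 = (-0.10)·1850 + (+0.95)·1150 + (-0.05)·950 + (-0.15)·1800 = 590.00
  d_3 = (-0.15)·1850 + (-0.10)·1150 + (+1.00)·950 + (-0.30)·1800 = 17.50
  d_4 = (-0.35)·1850 + (-0.25)·1150 + (-0.40)·950 + (+0.80)·1800 = 125.00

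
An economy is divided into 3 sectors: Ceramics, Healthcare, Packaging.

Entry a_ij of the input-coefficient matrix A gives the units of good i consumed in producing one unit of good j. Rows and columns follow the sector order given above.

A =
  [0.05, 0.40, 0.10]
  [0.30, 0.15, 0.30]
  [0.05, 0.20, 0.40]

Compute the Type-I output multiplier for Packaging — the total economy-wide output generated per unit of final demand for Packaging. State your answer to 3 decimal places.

m_P = 3.559

I − A =
  [   0.95    -0.40    -0.10]
  [  -0.30     0.85    -0.30]
  [  -0.05    -0.20     0.60]
Cofactors of I−A, C_ij = (−1)^(i+j)·(minor ij) (rows/columns in the sector order above):
  C_11 = (0.85)(0.60) − (-0.30)(-0.20) = 0.4500
  C_12 = −[(-0.30)(0.60) − (-0.30)(-0.05)] = 0.1950
  C_13 = (-0.30)(-0.20) − (0.85)(-0.05) = 0.1025
  C_21 = −[(-0.40)(0.60) − (-0.10)(-0.20)] = 0.2600
  C_22 = (0.95)(0.60) − (-0.10)(-0.05) = 0.5650
  C_23 = −[(0.95)(-0.20) − (-0.40)(-0.05)] = 0.2100
  C_31 = (-0.40)(-0.30) − (-0.10)(0.85) = 0.2050
  C_32 = −[(0.95)(-0.30) − (-0.10)(-0.30)] = 0.3150
  C_33 = (0.95)(0.85) − (-0.40)(-0.30) = 0.6875
det(I−A) = Σ_j (I−A)_1j·C_1j = (0.95)(0.4500) + (-0.40)(0.1950) + (-0.10)(0.1025) = 0.33925
adj(I−A) = Cᵀ =
  [ 0.4500   0.2600   0.2050]
  [ 0.1950   0.5650   0.3150]
  [ 0.1025   0.2100   0.6875]
(I − A)⁻¹ = adj(I−A) / det(I−A) ≈
  [   1.3265     0.7664     0.6043]
  [   0.5748     1.6654     0.9285]
  [   0.3021     0.6190     2.0265]
The output multiplier for sector j is the column-j sum of the Leontief inverse (I − A)⁻¹ = adj(I−A) / det(I−A).
Column P of adj(I−A): (0.2050, 0.3150, 0.6875); det(I−A) = 0.33925.
m_P = (0.2050 + 0.3150 + 0.6875) / 0.33925 = 1.2075 / 0.33925 ≈ 3.559.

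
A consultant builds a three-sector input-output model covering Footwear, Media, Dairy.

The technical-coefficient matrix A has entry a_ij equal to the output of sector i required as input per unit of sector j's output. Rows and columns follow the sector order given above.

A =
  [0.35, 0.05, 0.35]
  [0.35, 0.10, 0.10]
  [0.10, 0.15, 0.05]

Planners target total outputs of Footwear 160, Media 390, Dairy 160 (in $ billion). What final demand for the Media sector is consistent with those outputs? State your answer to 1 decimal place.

I − A =
  [   0.65    -0.05    -0.35]
  [  -0.35     0.90    -0.10]
  [  -0.10    -0.15     0.95]
d = (I − A) x:
  d_1 = (+0.65)·160 + (-0.05)·390 + (-0.35)·160 = 28.5
  d_2 = (-0.35)·160 + (+0.90)·390 + (-0.10)·160 = 279.0
  d_3 = (-0.10)·160 + (-0.15)·390 + (+0.95)·160 = 77.5

d_2 = 279.0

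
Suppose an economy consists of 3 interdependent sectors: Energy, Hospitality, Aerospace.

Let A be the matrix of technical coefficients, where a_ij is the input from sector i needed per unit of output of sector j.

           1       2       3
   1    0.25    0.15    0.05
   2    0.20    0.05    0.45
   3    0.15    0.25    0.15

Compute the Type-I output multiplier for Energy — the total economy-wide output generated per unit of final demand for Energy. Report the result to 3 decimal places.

I − A =
  [   0.75    -0.15    -0.05]
  [  -0.20     0.95    -0.45]
  [  -0.15    -0.25     0.85]
Cofactors of I−A, C_ij = (−1)^(i+j)·(minor ij) (rows/columns in the sector order above):
  C_11 = (0.95)(0.85) − (-0.45)(-0.25) = 0.6950
  C_12 = −[(-0.20)(0.85) − (-0.45)(-0.15)] = 0.2375
  C_13 = (-0.20)(-0.25) − (0.95)(-0.15) = 0.1925
  C_21 = −[(-0.15)(0.85) − (-0.05)(-0.25)] = 0.1400
  C_22 = (0.75)(0.85) − (-0.05)(-0.15) = 0.6300
  C_23 = −[(0.75)(-0.25) − (-0.15)(-0.15)] = 0.2100
  C_31 = (-0.15)(-0.45) − (-0.05)(0.95) = 0.1150
  C_32 = −[(0.75)(-0.45) − (-0.05)(-0.20)] = 0.3475
  C_33 = (0.75)(0.95) − (-0.15)(-0.20) = 0.6825
det(I−A) = Σ_j (I−A)_1j·C_1j = (0.75)(0.6950) + (-0.15)(0.2375) + (-0.05)(0.1925) = 0.4760
adj(I−A) = Cᵀ =
  [ 0.6950   0.1400   0.1150]
  [ 0.2375   0.6300   0.3475]
  [ 0.1925   0.2100   0.6825]
(I − A)⁻¹ = adj(I−A) / det(I−A) ≈
  [   1.4601     0.2941     0.2416]
  [   0.4989     1.3235     0.7300]
  [   0.4044     0.4412     1.4338]
The output multiplier for sector j is the column-j sum of the Leontief inverse (I − A)⁻¹ = adj(I−A) / det(I−A).
Column 1 of adj(I−A): (0.6950, 0.2375, 0.1925); det(I−A) = 0.4760.
m_1 = (0.6950 + 0.2375 + 0.1925) / 0.4760 = 1.125 / 0.4760 ≈ 2.363.

m_1 = 2.363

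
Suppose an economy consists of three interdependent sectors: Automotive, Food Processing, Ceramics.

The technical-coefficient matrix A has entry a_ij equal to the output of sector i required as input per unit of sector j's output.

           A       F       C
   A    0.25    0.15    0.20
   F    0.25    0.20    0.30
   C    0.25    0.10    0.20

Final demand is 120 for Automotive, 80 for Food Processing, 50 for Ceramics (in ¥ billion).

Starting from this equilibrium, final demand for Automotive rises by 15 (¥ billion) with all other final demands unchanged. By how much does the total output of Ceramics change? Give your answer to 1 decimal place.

I − A =
  [   0.75    -0.15    -0.20]
  [  -0.25     0.80    -0.30]
  [  -0.25    -0.10     0.80]
Cofactors of I−A, C_ij = (−1)^(i+j)·(minor ij) (rows/columns in the sector order above):
  C_11 = (0.80)(0.80) − (-0.30)(-0.10) = 0.6100
  C_12 = −[(-0.25)(0.80) − (-0.30)(-0.25)] = 0.2750
  C_13 = (-0.25)(-0.10) − (0.80)(-0.25) = 0.2250
  C_21 = −[(-0.15)(0.80) − (-0.20)(-0.10)] = 0.1400
  C_22 = (0.75)(0.80) − (-0.20)(-0.25) = 0.5500
  C_23 = −[(0.75)(-0.10) − (-0.15)(-0.25)] = 0.1125
  C_31 = (-0.15)(-0.30) − (-0.20)(0.80) = 0.2050
  C_32 = −[(0.75)(-0.30) − (-0.20)(-0.25)] = 0.2750
  C_33 = (0.75)(0.80) − (-0.15)(-0.25) = 0.5625
det(I−A) = Σ_j (I−A)_1j·C_1j = (0.75)(0.6100) + (-0.15)(0.2750) + (-0.20)(0.2250) = 0.37125
adj(I−A) = Cᵀ =
  [ 0.6100   0.1400   0.2050]
  [ 0.2750   0.5500   0.2750]
  [ 0.2250   0.1125   0.5625]
(I − A)⁻¹ = adj(I−A) / det(I−A) ≈
  [   1.6431     0.3771     0.5522]
  [   0.7407     1.4815     0.7407]
  [   0.6061     0.3030     1.5152]
Δx = (I − A)⁻¹ Δd with Δd having +15 in the Automotive component and 0 elsewhere.
So Δx_C = L_CA · (+15), where L_CA = adj(I−A)_CA / det(I−A) = 0.2250 / 0.37125.
Δx_C = 0.2250 × (+15) / 0.37125 = 3.375 / 0.37125 ≈ 9.1.

Δx_C = 9.1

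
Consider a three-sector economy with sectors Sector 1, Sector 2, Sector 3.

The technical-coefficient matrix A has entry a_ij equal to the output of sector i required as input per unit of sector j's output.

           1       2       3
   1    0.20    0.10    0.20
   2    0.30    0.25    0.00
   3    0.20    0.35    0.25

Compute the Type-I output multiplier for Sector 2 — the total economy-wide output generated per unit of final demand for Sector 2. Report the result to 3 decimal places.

m_2 = 2.669

I − A =
  [   0.80    -0.10    -0.20]
  [  -0.30     0.75     0.00]
  [  -0.20    -0.35     0.75]
Cofactors of I−A, C_ij = (−1)^(i+j)·(minor ij) (rows/columns in the sector order above):
  C_11 = (0.75)(0.75) − (0.00)(-0.35) = 0.5625
  C_12 = −[(-0.30)(0.75) − (0.00)(-0.20)] = 0.2250
  C_13 = (-0.30)(-0.35) − (0.75)(-0.20) = 0.2550
  C_21 = −[(-0.10)(0.75) − (-0.20)(-0.35)] = 0.1450
  C_22 = (0.80)(0.75) − (-0.20)(-0.20) = 0.5600
  C_23 = −[(0.80)(-0.35) − (-0.10)(-0.20)] = 0.3000
  C_31 = (-0.10)(0.00) − (-0.20)(0.75) = 0.1500
  C_32 = −[(0.80)(0.00) − (-0.20)(-0.30)] = 0.0600
  C_33 = (0.80)(0.75) − (-0.10)(-0.30) = 0.5700
det(I−A) = Σ_j (I−A)_1j·C_1j = (0.80)(0.5625) + (-0.10)(0.2250) + (-0.20)(0.2550) = 0.3765
adj(I−A) = Cᵀ =
  [ 0.5625   0.1450   0.1500]
  [ 0.2250   0.5600   0.0600]
  [ 0.2550   0.3000   0.5700]
(I − A)⁻¹ = adj(I−A) / det(I−A) ≈
  [   1.4940     0.3851     0.3984]
  [   0.5976     1.4874     0.1594]
  [   0.6773     0.7968     1.5139]
The output multiplier for sector j is the column-j sum of the Leontief inverse (I − A)⁻¹ = adj(I−A) / det(I−A).
Column 2 of adj(I−A): (0.1450, 0.5600, 0.3000); det(I−A) = 0.3765.
m_2 = (0.1450 + 0.5600 + 0.3000) / 0.3765 = 1.005 / 0.3765 ≈ 2.669.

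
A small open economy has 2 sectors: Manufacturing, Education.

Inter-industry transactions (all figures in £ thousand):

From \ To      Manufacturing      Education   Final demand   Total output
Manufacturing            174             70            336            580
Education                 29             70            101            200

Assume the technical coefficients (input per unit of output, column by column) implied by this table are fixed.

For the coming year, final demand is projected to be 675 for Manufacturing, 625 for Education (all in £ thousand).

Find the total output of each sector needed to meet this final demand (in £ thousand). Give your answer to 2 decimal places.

x_M = 1502.86, x_E = 1077.14

Technical coefficients a_ij = z_ij / X_j:
  a_MM = 174/580 = 0.30, a_EM = 29/580 = 0.05
  a_ME = 70/200 = 0.35, a_EE = 70/200 = 0.35
I − A =
  [   0.70    -0.35]
  [  -0.05     0.65]
det(I−A) = (0.70)(0.65) − (-0.35)(-0.05) = 0.4375
adj(I−A) = [[0.65, 0.35], [0.05, 0.70]]
(I − A)⁻¹ = adj(I−A) / det(I−A) ≈
  [   1.4857     0.8000]
  [   0.1143     1.6000]
x = (I − A)⁻¹ d = adj(I−A)·d / det(I−A), with det(I−A) = 0.4375:
  x_M = (0.65·675 + 0.35·625) / 0.4375 = 657.50 / 0.4375 ≈ 1502.86
  x_E = (0.05·675 + 0.70·625) / 0.4375 = 471.25 / 0.4375 ≈ 1077.14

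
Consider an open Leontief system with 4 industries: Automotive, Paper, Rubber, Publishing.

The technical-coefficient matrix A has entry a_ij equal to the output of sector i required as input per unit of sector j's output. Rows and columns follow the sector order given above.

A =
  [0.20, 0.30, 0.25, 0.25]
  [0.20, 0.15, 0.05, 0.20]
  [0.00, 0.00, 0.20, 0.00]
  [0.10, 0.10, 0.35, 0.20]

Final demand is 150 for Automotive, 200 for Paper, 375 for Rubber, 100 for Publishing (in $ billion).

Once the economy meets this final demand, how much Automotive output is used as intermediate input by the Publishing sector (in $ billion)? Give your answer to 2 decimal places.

I − A =
  [   0.80    -0.30    -0.25    -0.25]
  [  -0.20     0.85    -0.05    -0.20]
  [   0.00     0.00     0.80     0.00]
  [  -0.10    -0.10    -0.35     0.80]
Compute the cofactors C_ij = (−1)^(i+j)·(3×3 minor ij) of I−A; the adjugate is their transpose:
adj(I−A) = Cᵀ =
  [ 0.528000   0.212000   0.273625   0.218000]
  [ 0.144000   0.492000   0.149250   0.168000]
  [ 0.000000   0.000000   0.447750   0.000000]
  [ 0.084000   0.088000   0.248750   0.496000]
det(I−A) = Σ_j (I−A)_1j·C_1j = (0.80)(0.528000) + (-0.30)(0.144000) + (-0.25)(0.000000) + (-0.25)(0.084000) = 0.3582
(I − A)⁻¹ = adj(I−A) / det(I−A) ≈
  [   1.4740     0.5918     0.7639     0.6086]
  [   0.4020     1.3735     0.4167     0.4690]
  [   0.0000     0.0000     1.2500     0.0000]
  [   0.2345     0.2457     0.6944     1.3847]
First solve x = (I − A)⁻¹ d = adj(I−A)·d / det(I−A); in particular x_4 = (0.084000·150 + 0.088000·200 + 0.248750·375 + 0.496000·100) / 0.3582 = 173.08125 / 0.3582 ≈ 483.1972.
Intermediate flow from 1 to 4: z_14 = a_14 · x_4 = 0.25 × 173.08125 / 0.3582 = 43.2703125 / 0.3582 ≈ 120.80.

z_14 = 120.80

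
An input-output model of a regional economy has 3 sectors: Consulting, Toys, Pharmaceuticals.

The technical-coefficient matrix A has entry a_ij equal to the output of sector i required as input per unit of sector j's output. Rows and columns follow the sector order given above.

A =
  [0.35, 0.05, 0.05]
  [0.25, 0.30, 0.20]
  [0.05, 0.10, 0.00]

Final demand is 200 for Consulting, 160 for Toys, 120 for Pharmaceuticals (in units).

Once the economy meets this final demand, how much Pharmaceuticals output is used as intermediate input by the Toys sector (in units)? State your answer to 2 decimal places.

I − A =
  [   0.65    -0.05    -0.05]
  [  -0.25     0.70    -0.20]
  [  -0.05    -0.10     1.00]
Cofactors of I−A, C_ij = (−1)^(i+j)·(minor ij) (rows/columns in the sector order above):
  C_11 = (0.70)(1.00) − (-0.20)(-0.10) = 0.6800
  C_12 = −[(-0.25)(1.00) − (-0.20)(-0.05)] = 0.2600
  C_13 = (-0.25)(-0.10) − (0.70)(-0.05) = 0.0600
  C_21 = −[(-0.05)(1.00) − (-0.05)(-0.10)] = 0.0550
  C_22 = (0.65)(1.00) − (-0.05)(-0.05) = 0.6475
  C_23 = −[(0.65)(-0.10) − (-0.05)(-0.05)] = 0.0675
  C_31 = (-0.05)(-0.20) − (-0.05)(0.70) = 0.0450
  C_32 = −[(0.65)(-0.20) − (-0.05)(-0.25)] = 0.1425
  C_33 = (0.65)(0.70) − (-0.05)(-0.25) = 0.4425
det(I−A) = Σ_j (I−A)_1j·C_1j = (0.65)(0.6800) + (-0.05)(0.2600) + (-0.05)(0.0600) = 0.4260
adj(I−A) = Cᵀ =
  [ 0.6800   0.0550   0.0450]
  [ 0.2600   0.6475   0.1425]
  [ 0.0600   0.0675   0.4425]
(I − A)⁻¹ = adj(I−A) / det(I−A) ≈
  [   1.5962     0.1291     0.1056]
  [   0.6103     1.5200     0.3345]
  [   0.1408     0.1585     1.0387]
First solve x = (I − A)⁻¹ d = adj(I−A)·d / det(I−A); in particular x_T = (0.2600·200 + 0.6475·160 + 0.1425·120) / 0.4260 = 172.70 / 0.4260 ≈ 405.3991.
Intermediate flow from P to T: z_PT = a_PT · x_T = 0.10 × 172.70 / 0.4260 = 17.27 / 0.4260 ≈ 40.54.

z_PT = 40.54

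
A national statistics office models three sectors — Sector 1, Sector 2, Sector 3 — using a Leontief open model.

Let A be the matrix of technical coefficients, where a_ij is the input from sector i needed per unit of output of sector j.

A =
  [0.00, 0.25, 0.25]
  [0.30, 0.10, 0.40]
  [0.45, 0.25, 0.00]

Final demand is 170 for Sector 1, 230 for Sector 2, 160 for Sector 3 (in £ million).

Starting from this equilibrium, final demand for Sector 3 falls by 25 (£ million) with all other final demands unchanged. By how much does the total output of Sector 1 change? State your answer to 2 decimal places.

I − A =
  [   1.00    -0.25    -0.25]
  [  -0.30     0.90    -0.40]
  [  -0.45    -0.25     1.00]
Cofactors of I−A, C_ij = (−1)^(i+j)·(minor ij) (rows/columns in the sector order above):
  C_11 = (0.90)(1.00) − (-0.40)(-0.25) = 0.8000
  C_12 = −[(-0.30)(1.00) − (-0.40)(-0.45)] = 0.4800
  C_13 = (-0.30)(-0.25) − (0.90)(-0.45) = 0.4800
  C_21 = −[(-0.25)(1.00) − (-0.25)(-0.25)] = 0.3125
  C_22 = (1.00)(1.00) − (-0.25)(-0.45) = 0.8875
  C_23 = −[(1.00)(-0.25) − (-0.25)(-0.45)] = 0.3625
  C_31 = (-0.25)(-0.40) − (-0.25)(0.90) = 0.3250
  C_32 = −[(1.00)(-0.40) − (-0.25)(-0.30)] = 0.4750
  C_33 = (1.00)(0.90) − (-0.25)(-0.30) = 0.8250
det(I−A) = Σ_j (I−A)_1j·C_1j = (1.00)(0.8000) + (-0.25)(0.4800) + (-0.25)(0.4800) = 0.5600
adj(I−A) = Cᵀ =
  [ 0.8000   0.3125   0.3250]
  [ 0.4800   0.8875   0.4750]
  [ 0.4800   0.3625   0.8250]
(I − A)⁻¹ = adj(I−A) / det(I−A) ≈
  [   1.4286     0.5580     0.5804]
  [   0.8571     1.5848     0.8482]
  [   0.8571     0.6473     1.4732]
Δx = (I − A)⁻¹ Δd with Δd having -25 in the Sector 3 component and 0 elsewhere.
So Δx_1 = L_13 · (-25), where L_13 = adj(I−A)_13 / det(I−A) = 0.3250 / 0.5600.
Δx_1 = 0.3250 × (-25) / 0.5600 = -8.125 / 0.5600 ≈ -14.51.

Δx_1 = -14.51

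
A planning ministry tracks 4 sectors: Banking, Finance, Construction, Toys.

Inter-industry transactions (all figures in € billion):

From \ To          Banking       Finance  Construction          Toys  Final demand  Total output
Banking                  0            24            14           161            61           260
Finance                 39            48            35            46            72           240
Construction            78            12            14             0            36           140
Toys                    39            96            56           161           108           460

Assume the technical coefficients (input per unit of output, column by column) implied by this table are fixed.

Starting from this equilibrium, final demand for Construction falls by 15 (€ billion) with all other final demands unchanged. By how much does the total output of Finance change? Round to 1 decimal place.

Δx_F = -11.5

Technical coefficients a_ij = z_ij / X_j:
  a_BB = 0/260 = 0.00, a_FB = 39/260 = 0.15, a_CB = 78/260 = 0.30, a_TB = 39/260 = 0.15
  a_BF = 24/240 = 0.10, a_FF = 48/240 = 0.20, a_CF = 12/240 = 0.05, a_TF = 96/240 = 0.40
  a_BC = 14/140 = 0.10, a_FC = 35/140 = 0.25, a_CC = 14/140 = 0.10, a_TC = 56/140 = 0.40
  a_BT = 161/460 = 0.35, a_FT = 46/460 = 0.10, a_CT = 0/460 = 0.00, a_TT = 161/460 = 0.35
I − A =
  [   1.00    -0.10    -0.10    -0.35]
  [  -0.15     0.80    -0.25    -0.10]
  [  -0.30    -0.05     0.90     0.00]
  [  -0.15    -0.40    -0.40     0.65]
Compute the cofactors C_ij = (−1)^(i+j)·(3×3 minor ij) of I−A; the adjugate is their transpose:
adj(I−A) = Cᵀ =
  [ 0.421875   0.194750   0.215250   0.257125]
  [ 0.162000   0.476250   0.221625   0.160500]
  [ 0.149625   0.091375   0.405750   0.094625]
  [ 0.289125   0.394250   0.435750   0.661750]
det(I−A) = Σ_j (I−A)_1j·C_1j = (1.00)(0.421875) + (-0.10)(0.162000) + (-0.10)(0.149625) + (-0.35)(0.289125) = 0.28951875
(I − A)⁻¹ = adj(I−A) / det(I−A) ≈
  [   1.4572     0.6727     0.7435     0.8881]
  [   0.5595     1.6450     0.7655     0.5544]
  [   0.5168     0.3156     1.4015     0.3268]
  [   0.9986     1.3617     1.5051     2.2857]
Δx = (I − A)⁻¹ Δd with Δd having -15 in the Construction component and 0 elsewhere.
So Δx_F = L_FC · (-15), where L_FC = adj(I−A)_FC / det(I−A) = 0.221625 / 0.28951875.
Δx_F = 0.221625 × (-15) / 0.28951875 = -3.324375 / 0.28951875 ≈ -11.5.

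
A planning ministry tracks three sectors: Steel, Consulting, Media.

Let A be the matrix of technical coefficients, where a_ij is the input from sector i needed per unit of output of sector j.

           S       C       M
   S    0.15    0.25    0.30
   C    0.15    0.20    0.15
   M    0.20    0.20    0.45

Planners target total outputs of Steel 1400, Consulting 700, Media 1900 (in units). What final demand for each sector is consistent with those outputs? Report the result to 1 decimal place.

d_S = 445.0, d_C = 65.0, d_M = 625.0

I − A =
  [   0.85    -0.25    -0.30]
  [  -0.15     0.80    -0.15]
  [  -0.20    -0.20     0.55]
d = (I − A) x:
  d_S = (+0.85)·1400 + (-0.25)·700 + (-0.30)·1900 = 445.0
  d_C = (-0.15)·1400 + (+0.80)·700 + (-0.15)·1900 = 65.0
  d_M = (-0.20)·1400 + (-0.20)·700 + (+0.55)·1900 = 625.0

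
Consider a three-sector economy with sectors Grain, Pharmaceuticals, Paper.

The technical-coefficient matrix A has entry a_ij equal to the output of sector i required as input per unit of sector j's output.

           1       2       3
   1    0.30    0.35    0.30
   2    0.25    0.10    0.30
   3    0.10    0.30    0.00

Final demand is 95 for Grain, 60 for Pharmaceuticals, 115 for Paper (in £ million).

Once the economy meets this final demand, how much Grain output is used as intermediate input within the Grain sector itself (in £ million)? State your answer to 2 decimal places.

z_11 = 104.75

I − A =
  [   0.70    -0.35    -0.30]
  [  -0.25     0.90    -0.30]
  [  -0.10    -0.30     1.00]
Cofactors of I−A, C_ij = (−1)^(i+j)·(minor ij) (rows/columns in the sector order above):
  C_11 = (0.90)(1.00) − (-0.30)(-0.30) = 0.8100
  C_12 = −[(-0.25)(1.00) − (-0.30)(-0.10)] = 0.2800
  C_13 = (-0.25)(-0.30) − (0.90)(-0.10) = 0.1650
  C_21 = −[(-0.35)(1.00) − (-0.30)(-0.30)] = 0.4400
  C_22 = (0.70)(1.00) − (-0.30)(-0.10) = 0.6700
  C_23 = −[(0.70)(-0.30) − (-0.35)(-0.10)] = 0.2450
  C_31 = (-0.35)(-0.30) − (-0.30)(0.90) = 0.3750
  C_32 = −[(0.70)(-0.30) − (-0.30)(-0.25)] = 0.2850
  C_33 = (0.70)(0.90) − (-0.35)(-0.25) = 0.5425
det(I−A) = Σ_j (I−A)_1j·C_1j = (0.70)(0.8100) + (-0.35)(0.2800) + (-0.30)(0.1650) = 0.4195
adj(I−A) = Cᵀ =
  [ 0.8100   0.4400   0.3750]
  [ 0.2800   0.6700   0.2850]
  [ 0.1650   0.2450   0.5425]
(I − A)⁻¹ = adj(I−A) / det(I−A) ≈
  [   1.9309     1.0489     0.8939]
  [   0.6675     1.5971     0.6794]
  [   0.3933     0.5840     1.2932]
First solve x = (I − A)⁻¹ d = adj(I−A)·d / det(I−A); in particular x_1 = (0.8100·95 + 0.4400·60 + 0.3750·115) / 0.4195 = 146.475 / 0.4195 ≈ 349.1657.
Intermediate flow from 1 to 1: z_11 = a_11 · x_1 = 0.30 × 146.475 / 0.4195 = 43.9425 / 0.4195 ≈ 104.75.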